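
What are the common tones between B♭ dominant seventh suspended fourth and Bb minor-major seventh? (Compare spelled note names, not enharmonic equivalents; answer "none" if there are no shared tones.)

B-flat – F

B♭ dominant seventh suspended fourth: B-flat E-flat F A-flat
Bb minor-major seventh: B-flat D-flat F A
Common to both → B-flat, F.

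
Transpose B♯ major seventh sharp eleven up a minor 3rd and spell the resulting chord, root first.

D#, F##, A#, C##, G##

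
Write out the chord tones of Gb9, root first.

Root G♭, quality dominant ninth:
Root: G♭
Major 3rd (3rd): B♭
Perfect 5th (5th): D♭
Minor 7th (7th): F♭
Major 9th (9th): A♭

G♭, B♭, D♭, F♭, A♭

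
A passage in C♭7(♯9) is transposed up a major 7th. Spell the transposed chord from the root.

Cb up a major 7th → Bb. New chord: Bb dominant seventh sharp nine.
Root: Bb
Major 3rd (3rd): D
Perfect 5th (5th): F
Minor 7th (7th): Ab
Augmented 9th (9th): C#

Bb, D, F, Ab, C#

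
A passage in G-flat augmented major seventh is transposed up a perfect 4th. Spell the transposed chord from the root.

Cb, Eb, G, Bb

A perfect 4th up from Gb is Cb, so the new chord is Cb augmented major seventh.
Cb — root
Eb — major 3rd
G — augmented 5th
Bb — major 7th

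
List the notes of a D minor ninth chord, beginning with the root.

D minor ninth is a minor ninth built on D.
root → D
3rd (minor 3rd) → F
5th (perfect 5th) → A
7th (minor 7th) → C
9th (major 9th) → E

D – F – A – C – E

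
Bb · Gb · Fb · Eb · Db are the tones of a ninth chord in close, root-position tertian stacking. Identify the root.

Arranged so that each adjacent pair is a third by letter name: Eb – Gb – Bb – Db – Fb.
The bottom of that stack, Eb, is the root (this is Eb minor seventh flat nine).

Eb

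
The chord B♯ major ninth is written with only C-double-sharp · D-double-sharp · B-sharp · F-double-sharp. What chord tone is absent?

A-double-sharp

The full B♯ major ninth chord is B-sharp, D-double-sharp, F-double-sharp, A-double-sharp, C-double-sharp.
Comparing with the voicing, the major 7th (7th) — A-double-sharp — is absent.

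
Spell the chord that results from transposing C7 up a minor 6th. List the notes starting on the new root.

A♭ C E♭ G♭

Transposed root: C → A♭ (minor 6th up). So we spell A♭ dominant seventh:
- root: A♭
- major 3rd: C
- perfect 5th: E♭
- minor 7th: G♭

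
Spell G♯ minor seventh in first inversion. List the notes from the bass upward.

B, D#, F#, G#

In root position, G♯ minor seventh is G#–B–D#–F#.
First inversion puts the third (B) in the bass.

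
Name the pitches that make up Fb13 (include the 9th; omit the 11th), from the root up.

Root Fb, quality dominant thirteenth:
Root: Fb
Major 3rd (3rd): Ab
Perfect 5th (5th): Cb
Minor 7th (7th): Ebb
Major 9th (9th): Gb
Major 13th (13th): Db

Fb Ab Cb Ebb Gb Db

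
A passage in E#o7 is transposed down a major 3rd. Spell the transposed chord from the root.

Transposed root: E# → C# (major 3rd down). So we spell C# diminished seventh:
- root: C#
- minor 3rd: E
- diminished 5th: G
- diminished 7th: Bb

C#, E, G, Bb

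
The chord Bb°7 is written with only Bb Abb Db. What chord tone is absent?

Fb

The full Bb°7 chord is Bb, Db, Fb, Abb.
Comparing with the voicing, the diminished 5th (5th) — Fb — is absent.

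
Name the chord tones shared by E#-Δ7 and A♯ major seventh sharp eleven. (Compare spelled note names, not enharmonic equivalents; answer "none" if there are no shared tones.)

E#-Δ7 = E#, G#, B#, D##.
A♯ major seventh sharp eleven = A#, C##, E#, G##, D##.
Shared: E#, D##.

E#, D##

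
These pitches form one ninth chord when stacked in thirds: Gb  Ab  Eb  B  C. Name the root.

Stacking in thirds gives Ab – C – Eb – Gb – B, so Ab is the root — Ab dominant seventh sharp nine.

Ab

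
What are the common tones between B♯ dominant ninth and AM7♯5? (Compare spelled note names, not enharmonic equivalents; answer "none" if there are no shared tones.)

none

B♯ dominant ninth = B#, D##, F##, A#, C##.
AM7♯5 = A, C#, E#, G#.
Shared: none.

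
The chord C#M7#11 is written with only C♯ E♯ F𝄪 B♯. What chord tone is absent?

G♯

The full C#M7#11 chord is C♯, E♯, G♯, B♯, F𝄪.
Comparing with the voicing, the perfect 5th (5th) — G♯ — is absent.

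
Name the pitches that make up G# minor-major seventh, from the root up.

G♯, B, D♯, F𝄪

Root G♯, quality minor-major seventh:
- root: G♯
- minor 3rd: B
- perfect 5th: D♯
- major 7th: F𝄪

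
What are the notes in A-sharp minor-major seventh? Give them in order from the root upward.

A-sharp, C-sharp, E-sharp, G-double-sharp

A-sharp minor-major seventh: minor-major seventh on A-sharp.
A-sharp — root
C-sharp — minor 3rd
E-sharp — perfect 5th
G-double-sharp — major 7th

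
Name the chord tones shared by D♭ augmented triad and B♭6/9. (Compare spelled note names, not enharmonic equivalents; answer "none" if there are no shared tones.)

F

D♭ augmented triad: Db F A
B♭6/9: Bb D F G C
Common to both → F.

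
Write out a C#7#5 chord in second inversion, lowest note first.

G## B C# E#

In root position, C#7#5 is C#–E#–G##–B.
Second inversion puts the fifth (G##) in the bass.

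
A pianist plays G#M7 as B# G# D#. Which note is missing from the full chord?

G#M7 = G#, B#, D#, F##. The voicing lacks the 7th (major 7th), F##.

F##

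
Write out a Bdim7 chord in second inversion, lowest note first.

F – A♭ – B – D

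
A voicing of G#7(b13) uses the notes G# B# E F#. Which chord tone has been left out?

G#7(b13) = G#, B#, D#, F#, E. The voicing lacks the 5th (perfect 5th), D#.

D#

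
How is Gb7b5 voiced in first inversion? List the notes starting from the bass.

In root position, Gb7b5 is Gb–Bb–Dbb–Fb.
First inversion puts the third (Bb) in the bass.

Bb, Dbb, Fb, Gb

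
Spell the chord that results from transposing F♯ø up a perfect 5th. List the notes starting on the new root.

A perfect 5th up from F♯ is C♯, so the new chord is C♯ half-diminished seventh.
C♯ — root
E — minor 3rd
G — diminished 5th
B — minor 7th

C♯  E  G  B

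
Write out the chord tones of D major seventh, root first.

D F-sharp A C-sharp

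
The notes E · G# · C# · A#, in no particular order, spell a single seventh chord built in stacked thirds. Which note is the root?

A#

Stacking in thirds gives A# – C# – E – G#, so A# is the root — A# half-diminished seventh.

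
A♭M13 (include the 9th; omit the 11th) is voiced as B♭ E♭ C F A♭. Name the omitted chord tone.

G

The full A♭M13 chord is A♭, C, E♭, G, B♭, F.
Comparing with the voicing, the major 7th (7th) — G — is absent.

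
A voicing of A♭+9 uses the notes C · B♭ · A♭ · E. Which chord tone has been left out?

G♭

A♭+9 = A♭, C, E, G♭, B♭. The voicing lacks the 7th (minor 7th), G♭.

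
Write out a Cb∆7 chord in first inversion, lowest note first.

In root position, Cb∆7 is C♭–E♭–G♭–B♭.
First inversion puts the third (E♭) in the bass.

E♭, G♭, B♭, C♭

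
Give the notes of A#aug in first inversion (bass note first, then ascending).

In root position, A#aug is A#–C##–E##.
First inversion puts the third (C##) in the bass.

C##  E##  A#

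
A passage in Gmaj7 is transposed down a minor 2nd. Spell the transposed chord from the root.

A minor 2nd down from G is F#, so the new chord is F# major seventh.
F# — root
A# — major 3rd
C# — perfect 5th
E# — major 7th

F#, A#, C#, E#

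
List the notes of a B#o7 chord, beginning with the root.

B#, D#, F#, A

B#o7: diminished seventh on B#.
B# — root
D# — minor 3rd
F# — diminished 5th
A — diminished 7th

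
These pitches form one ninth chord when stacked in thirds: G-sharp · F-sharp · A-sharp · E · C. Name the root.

F-sharp

Stacking in thirds gives F-sharp – A-sharp – C – E – G-sharp, so F-sharp is the root — F-sharp dominant ninth flat five.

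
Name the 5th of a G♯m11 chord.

G♯m11 is built on G#; its 5th is a perfect 5th above the root.
A fifth above G uses the letter D, and the perfect 5th above G# is D#.

D#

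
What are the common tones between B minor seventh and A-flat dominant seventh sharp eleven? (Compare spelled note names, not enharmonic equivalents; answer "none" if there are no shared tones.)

D

B minor seventh: B D F# A
A-flat dominant seventh sharp eleven: Ab C Eb Gb D
Common to both → D.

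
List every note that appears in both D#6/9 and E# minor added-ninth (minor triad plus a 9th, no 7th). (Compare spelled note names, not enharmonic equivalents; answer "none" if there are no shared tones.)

D#6/9: D# F## A# B# E#
E# minor added-ninth: E# G# B# F##
Common to both → F##, B#, E#.

F##  B#  E#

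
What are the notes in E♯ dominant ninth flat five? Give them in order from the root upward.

E♯ dominant ninth flat five is a dominant ninth flat five built on E-sharp.
E-sharp — root
G-double-sharp — major 3rd
B — diminished 5th
D-sharp — minor 7th
F-double-sharp — major 9th

E-sharp, G-double-sharp, B, D-sharp, F-double-sharp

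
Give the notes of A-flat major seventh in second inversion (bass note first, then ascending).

E♭, G, A♭, C

In root position, A-flat major seventh is A♭–C–E♭–G.
Second inversion puts the fifth (E♭) in the bass.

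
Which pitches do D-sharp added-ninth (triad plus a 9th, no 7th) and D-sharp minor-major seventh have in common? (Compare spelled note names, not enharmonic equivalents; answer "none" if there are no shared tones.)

D-sharp added-ninth = D#, F##, A#, E#.
D-sharp minor-major seventh = D#, F#, A#, C##.
Shared: D#, A#.

D#, A#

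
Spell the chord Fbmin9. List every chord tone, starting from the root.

Fb  Abb  Cb  Ebb  Gb

Fbmin9: minor ninth on Fb.
root → Fb
3rd (minor 3rd) → Abb
5th (perfect 5th) → Cb
7th (minor 7th) → Ebb
9th (major 9th) → Gb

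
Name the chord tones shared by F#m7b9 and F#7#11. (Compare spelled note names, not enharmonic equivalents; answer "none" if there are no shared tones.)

F♯  C♯  E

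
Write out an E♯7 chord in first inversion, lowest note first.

G##, B#, D#, E#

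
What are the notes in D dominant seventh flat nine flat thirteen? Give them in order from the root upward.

D dominant seventh flat nine flat thirteen: dominant seventh flat nine flat thirteen on D.
Root: D
Major 3rd (3rd): F♯
Perfect 5th (5th): A
Minor 7th (7th): C
Minor 9th (9th): E♭
Minor 13th (13th): B♭

D F♯ A C E♭ B♭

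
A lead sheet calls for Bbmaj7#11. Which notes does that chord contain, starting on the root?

Root Bb, quality major seventh sharp eleven:
Root: Bb
Major 3rd (3rd): D
Perfect 5th (5th): F
Major 7th (7th): A
Augmented 11th (11th): E

Bb D F A E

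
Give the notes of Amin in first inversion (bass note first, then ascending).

In root position, Amin is A–C–E.
First inversion puts the third (C) in the bass.

C – E – A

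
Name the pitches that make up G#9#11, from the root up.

G#, B#, D#, F#, A#, C##

G#9#11: dominant ninth sharp eleven on G#.
root → G#
3rd (major 3rd) → B#
5th (perfect 5th) → D#
7th (minor 7th) → F#
9th (major 9th) → A#
11th (augmented 11th) → C##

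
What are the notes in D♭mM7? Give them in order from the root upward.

D♭mM7 is a minor-major seventh built on Db.
root → Db
3rd (minor 3rd) → Fb
5th (perfect 5th) → Ab
7th (major 7th) → C

Db, Fb, Ab, C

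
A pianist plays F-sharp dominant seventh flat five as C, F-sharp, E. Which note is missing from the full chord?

F-sharp dominant seventh flat five = F-sharp, A-sharp, C, E. The voicing lacks the 3rd (major 3rd), A-sharp.

A-sharp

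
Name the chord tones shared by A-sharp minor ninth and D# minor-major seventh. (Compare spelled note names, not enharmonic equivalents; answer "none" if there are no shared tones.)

A-sharp

A-sharp minor ninth: A-sharp C-sharp E-sharp G-sharp B-sharp
D# minor-major seventh: D-sharp F-sharp A-sharp C-double-sharp
Common to both → A-sharp.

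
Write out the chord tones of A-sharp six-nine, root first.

A# – C## – E# – F## – B#

A-sharp six-nine: six-nine on A#.
root → A#
3rd (major 3rd) → C##
5th (perfect 5th) → E#
6th (major 6th) → F##
9th (major 9th) → B#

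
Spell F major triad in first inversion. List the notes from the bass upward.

A  C  F

F major triad = F–A–C; first inversion → third (A) lowest.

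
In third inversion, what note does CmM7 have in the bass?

CmM7 = C–Eb–G–B. Third inversion → seventh in the bass = B.

B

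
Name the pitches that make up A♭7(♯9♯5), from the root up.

Root Ab, quality dominant seventh sharp nine sharp five:
Ab — root
C — major 3rd
E — augmented 5th
Gb — minor 7th
B — augmented 9th

Ab  C  E  Gb  B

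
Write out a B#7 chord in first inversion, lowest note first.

In root position, B#7 is B#–D##–F##–A#.
First inversion puts the third (D##) in the bass.

D## – F## – A# – B#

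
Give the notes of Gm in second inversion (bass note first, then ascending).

D  G  Bb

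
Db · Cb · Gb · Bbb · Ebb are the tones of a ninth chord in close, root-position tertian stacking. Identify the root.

Arranged so that each adjacent pair is a third by letter name: Cb – Ebb – Gb – Bbb – Db.
The bottom of that stack, Cb, is the root (this is Cb minor ninth).

Cb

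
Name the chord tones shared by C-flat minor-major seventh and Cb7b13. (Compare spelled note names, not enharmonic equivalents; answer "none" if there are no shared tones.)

C♭  G♭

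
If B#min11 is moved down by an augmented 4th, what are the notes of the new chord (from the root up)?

Transposed root: B# → F# (augmented 4th down). So we spell F# minor eleventh:
F# — root
A — minor 3rd
C# — perfect 5th
E — minor 7th
G# — major 9th
B — perfect 11th

F#, A, C#, E, G#, B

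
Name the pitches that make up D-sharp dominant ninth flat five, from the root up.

D-sharp  F-double-sharp  A  C-sharp  E-sharp

Root D-sharp, quality dominant ninth flat five:
D-sharp — root
F-double-sharp — major 3rd
A — diminished 5th
C-sharp — minor 7th
E-sharp — major 9th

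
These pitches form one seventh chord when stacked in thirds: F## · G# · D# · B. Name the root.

Stacking in thirds gives G# – B – D# – F##, so G# is the root — G# minor-major seventh.

G#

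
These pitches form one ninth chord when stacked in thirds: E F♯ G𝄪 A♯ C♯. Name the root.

F♯

Arranged so that each adjacent pair is a third by letter name: F♯ – A♯ – C♯ – E – G𝄪.
The bottom of that stack, F♯, is the root (this is F♯ dominant seventh sharp nine).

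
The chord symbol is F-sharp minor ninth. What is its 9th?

F-sharp minor ninth is built on F-sharp; its 9th is a major 9th above the root.
A second above F uses the letter G, and the major 9th above F-sharp is G-sharp.

G-sharp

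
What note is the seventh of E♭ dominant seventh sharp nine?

D-flat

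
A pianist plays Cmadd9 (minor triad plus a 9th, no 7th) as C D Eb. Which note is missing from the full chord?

The full Cmadd9 chord is C, Eb, G, D.
Comparing with the voicing, the perfect 5th (5th) — G — is absent.

G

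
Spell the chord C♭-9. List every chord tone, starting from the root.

Root Cb, quality minor ninth:
Cb — root
Ebb — minor 3rd
Gb — perfect 5th
Bbb — minor 7th
Db — major 9th

Cb – Ebb – Gb – Bbb – Db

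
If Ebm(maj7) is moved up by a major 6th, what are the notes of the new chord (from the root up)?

A major 6th up from E♭ is C, so the new chord is C minor-major seventh.
root → C
3rd (minor 3rd) → E♭
5th (perfect 5th) → G
7th (major 7th) → B

C E♭ G B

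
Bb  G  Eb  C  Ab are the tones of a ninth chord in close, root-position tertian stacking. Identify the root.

Ab

Stacking in thirds gives Ab – C – Eb – G – Bb, so Ab is the root — Ab major ninth.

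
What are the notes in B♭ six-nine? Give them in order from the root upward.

Bb  D  F  G  C

Root Bb, quality six-nine:
Root: Bb
Major 3rd (3rd): D
Perfect 5th (5th): F
Major 6th (6th): G
Major 9th (9th): C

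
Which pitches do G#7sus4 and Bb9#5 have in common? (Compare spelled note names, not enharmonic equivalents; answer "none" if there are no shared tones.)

F#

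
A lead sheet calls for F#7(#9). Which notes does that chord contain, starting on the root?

F♯, A♯, C♯, E, G𝄪

Root F♯, quality dominant seventh sharp nine:
F♯ — root
A♯ — major 3rd
C♯ — perfect 5th
E — minor 7th
G𝄪 — augmented 9th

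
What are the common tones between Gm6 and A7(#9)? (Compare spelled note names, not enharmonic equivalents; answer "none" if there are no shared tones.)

G E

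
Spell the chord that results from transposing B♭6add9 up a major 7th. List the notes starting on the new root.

A C# E F# B

Transposed root: Bb → A (major 7th up). So we spell A six-nine:
root → A
3rd (major 3rd) → C#
5th (perfect 5th) → E
6th (major 6th) → F#
9th (major 9th) → B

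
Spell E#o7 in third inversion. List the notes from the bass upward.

D, E#, G#, B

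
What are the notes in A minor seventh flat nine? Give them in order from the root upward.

A, C, E, G, B-flat

A minor seventh flat nine is a minor seventh flat nine built on A.
A — root
C — minor 3rd
E — perfect 5th
G — minor 7th
B-flat — minor 9th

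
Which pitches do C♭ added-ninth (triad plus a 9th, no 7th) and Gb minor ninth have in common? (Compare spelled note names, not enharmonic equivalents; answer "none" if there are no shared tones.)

C♭ added-ninth: Cb Eb Gb Db
Gb minor ninth: Gb Bbb Db Fb Ab
Common to both → Gb, Db.

Gb, Db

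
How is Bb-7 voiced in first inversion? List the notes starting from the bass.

In root position, Bb-7 is B♭–D♭–F–A♭.
First inversion puts the third (D♭) in the bass.

D♭ – F – A♭ – B♭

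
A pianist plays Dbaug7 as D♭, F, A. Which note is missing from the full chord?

C♭

The full Dbaug7 chord is D♭, F, A, C♭.
Comparing with the voicing, the minor 7th (7th) — C♭ — is absent.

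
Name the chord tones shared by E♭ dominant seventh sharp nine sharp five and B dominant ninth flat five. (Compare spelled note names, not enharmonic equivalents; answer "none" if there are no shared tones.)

B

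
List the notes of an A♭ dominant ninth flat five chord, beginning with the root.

Ab C Ebb Gb Bb

Root Ab, quality dominant ninth flat five:
- root: Ab
- major 3rd: C
- diminished 5th: Ebb
- minor 7th: Gb
- major 9th: Bb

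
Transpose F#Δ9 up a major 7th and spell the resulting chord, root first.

E#, G##, B#, D##, F##

A major 7th up from F# is E#, so the new chord is E# major ninth.
E# — root
G## — major 3rd
B# — perfect 5th
D## — major 7th
F## — major 9th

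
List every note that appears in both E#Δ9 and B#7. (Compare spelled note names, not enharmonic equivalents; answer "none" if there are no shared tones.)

B# – D## – F##

E#Δ9: E# G## B# D## F##
B#7: B# D## F## A#
Common to both → B#, D##, F##.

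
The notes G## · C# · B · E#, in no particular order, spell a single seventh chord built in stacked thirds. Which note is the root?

C#

Stacking in thirds gives C# – E# – G## – B, so C# is the root — C# augmented seventh.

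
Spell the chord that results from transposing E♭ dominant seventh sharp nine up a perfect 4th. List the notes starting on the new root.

Transposed root: E-flat → A-flat (perfect 4th up). So we spell A-flat dominant seventh sharp nine:
root → A-flat
3rd (major 3rd) → C
5th (perfect 5th) → E-flat
7th (minor 7th) → G-flat
9th (augmented 9th) → B

A-flat C E-flat G-flat B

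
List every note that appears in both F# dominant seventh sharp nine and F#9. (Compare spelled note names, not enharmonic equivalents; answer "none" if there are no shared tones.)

F# dominant seventh sharp nine: F# A# C# E G##
F#9: F# A# C# E G#
Common to both → F#, A#, C#, E.

F#  A#  C#  E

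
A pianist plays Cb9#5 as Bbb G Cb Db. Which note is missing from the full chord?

Eb

Cb9#5 = Cb, Eb, G, Bbb, Db. The voicing lacks the 3rd (major 3rd), Eb.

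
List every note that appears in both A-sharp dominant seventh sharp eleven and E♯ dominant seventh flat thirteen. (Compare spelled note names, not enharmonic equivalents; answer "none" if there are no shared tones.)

E-sharp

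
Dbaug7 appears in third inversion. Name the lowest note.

C♭

Dbaug7 = D♭–F–A–C♭. Third inversion → seventh in the bass = C♭.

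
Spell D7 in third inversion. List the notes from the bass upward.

In root position, D7 is D–F♯–A–C.
Third inversion puts the seventh (C) in the bass.

C, D, F♯, A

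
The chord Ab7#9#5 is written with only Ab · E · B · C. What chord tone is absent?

Gb

Ab7#9#5 = Ab, C, E, Gb, B. The voicing lacks the 7th (minor 7th), Gb.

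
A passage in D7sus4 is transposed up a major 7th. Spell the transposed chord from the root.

C# – F# – G# – B

A major 7th up from D is C#, so the new chord is C# dominant seventh suspended fourth.
root → C#
4th (perfect 4th) → F#
5th (perfect 5th) → G#
7th (minor 7th) → B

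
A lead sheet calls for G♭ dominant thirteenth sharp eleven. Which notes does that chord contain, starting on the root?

Gb, Bb, Db, Fb, Ab, C, Eb

Root Gb, quality dominant thirteenth sharp eleven:
root → Gb
3rd (major 3rd) → Bb
5th (perfect 5th) → Db
7th (minor 7th) → Fb
9th (major 9th) → Ab
11th (augmented 11th) → C
13th (major 13th) → Eb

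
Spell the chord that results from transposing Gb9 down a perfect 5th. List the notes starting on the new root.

Transposed root: G♭ → C♭ (perfect 5th down). So we spell C♭ dominant ninth:
- root: C♭
- major 3rd: E♭
- perfect 5th: G♭
- minor 7th: B𝄫
- major 9th: D♭

C♭, E♭, G♭, B𝄫, D♭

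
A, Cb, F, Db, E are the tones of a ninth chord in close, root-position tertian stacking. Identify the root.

Db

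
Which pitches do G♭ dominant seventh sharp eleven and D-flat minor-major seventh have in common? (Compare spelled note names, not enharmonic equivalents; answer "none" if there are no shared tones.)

G♭ dominant seventh sharp eleven: G-flat B-flat D-flat F-flat C
D-flat minor-major seventh: D-flat F-flat A-flat C
Common to both → D-flat, F-flat, C.

D-flat, F-flat, C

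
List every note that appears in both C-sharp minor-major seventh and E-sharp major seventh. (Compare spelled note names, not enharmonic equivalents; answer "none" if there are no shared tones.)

B-sharp

C-sharp minor-major seventh: C-sharp E G-sharp B-sharp
E-sharp major seventh: E-sharp G-double-sharp B-sharp D-double-sharp
Common to both → B-sharp.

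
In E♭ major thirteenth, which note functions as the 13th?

C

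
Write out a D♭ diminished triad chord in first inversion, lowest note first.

In root position, D♭ diminished triad is D-flat–F-flat–A-double-flat.
First inversion puts the third (F-flat) in the bass.

F-flat, A-double-flat, D-flat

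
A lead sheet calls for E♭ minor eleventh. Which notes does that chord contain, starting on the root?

E♭ minor eleventh: minor eleventh on Eb.
root → Eb
3rd (minor 3rd) → Gb
5th (perfect 5th) → Bb
7th (minor 7th) → Db
9th (major 9th) → F
11th (perfect 11th) → Ab

Eb, Gb, Bb, Db, F, Ab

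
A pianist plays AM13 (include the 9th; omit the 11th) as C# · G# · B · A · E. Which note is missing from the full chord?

F#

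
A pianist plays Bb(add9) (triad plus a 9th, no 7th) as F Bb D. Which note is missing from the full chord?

The full Bb(add9) chord is Bb, D, F, C.
Comparing with the voicing, the major 9th (9th) — C — is absent.

C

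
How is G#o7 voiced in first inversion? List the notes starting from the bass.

B, D, F, G#

In root position, G#o7 is G#–B–D–F.
First inversion puts the third (B) in the bass.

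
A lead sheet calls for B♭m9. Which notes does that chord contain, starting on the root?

B♭, D♭, F, A♭, C

Root B♭, quality minor ninth:
- root: B♭
- minor 3rd: D♭
- perfect 5th: F
- minor 7th: A♭
- major 9th: C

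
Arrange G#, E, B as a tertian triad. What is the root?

E

Arranged so that each adjacent pair is a third by letter name: E – G# – B.
The bottom of that stack, E, is the root (this is E major triad).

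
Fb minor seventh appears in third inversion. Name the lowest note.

Ebb

Fb minor seventh = Fb–Abb–Cb–Ebb. Third inversion → seventh in the bass = Ebb.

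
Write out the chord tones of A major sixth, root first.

A C♯ E F♯

A major sixth: major sixth on A.
- root: A
- major 3rd: C♯
- perfect 5th: E
- major 6th: F♯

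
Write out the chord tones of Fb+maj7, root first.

Fb+maj7 is an augmented major seventh built on Fb.
- root: Fb
- major 3rd: Ab
- augmented 5th: C
- major 7th: Eb

Fb, Ab, C, Eb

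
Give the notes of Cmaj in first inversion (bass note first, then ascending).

Cmaj = C–E–G; first inversion → third (E) lowest.

E G C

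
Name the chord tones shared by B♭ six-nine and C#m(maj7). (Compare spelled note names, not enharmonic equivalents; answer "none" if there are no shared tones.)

B♭ six-nine = Bb, D, F, G, C.
C#m(maj7) = C#, E, G#, B#.
Shared: none.

none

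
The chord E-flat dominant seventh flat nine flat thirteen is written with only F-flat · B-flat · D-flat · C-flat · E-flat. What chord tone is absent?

The full E-flat dominant seventh flat nine flat thirteen chord is E-flat, G, B-flat, D-flat, F-flat, C-flat.
Comparing with the voicing, the major 3rd (3rd) — G — is absent.

G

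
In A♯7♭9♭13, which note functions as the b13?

Root of A♯7♭9♭13 = A#. The 13th is a minor 13th: A# up a minor 13th → F#.

F#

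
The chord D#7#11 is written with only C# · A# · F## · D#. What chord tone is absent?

G##

The full D#7#11 chord is D#, F##, A#, C#, G##.
Comparing with the voicing, the augmented 11th (11th) — G## — is absent.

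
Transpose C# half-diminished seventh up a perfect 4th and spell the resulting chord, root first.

F# – A – C – E

Transposed root: C# → F# (perfect 4th up). So we spell F# half-diminished seventh:
Root: F#
Minor 3rd (3rd): A
Diminished 5th (5th): C
Minor 7th (7th): E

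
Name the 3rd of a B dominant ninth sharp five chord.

D#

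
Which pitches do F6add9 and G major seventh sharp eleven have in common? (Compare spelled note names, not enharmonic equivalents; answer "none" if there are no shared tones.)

F6add9: F A C D G
G major seventh sharp eleven: G B D F# C#
Common to both → D, G.

D, G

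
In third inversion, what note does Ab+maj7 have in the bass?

Ab+maj7 = Ab–C–E–G. Third inversion → seventh in the bass = G.

G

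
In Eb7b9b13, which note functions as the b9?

Eb7b9b13 is built on Eb; its 9th is a minor 9th above the root.
A second above E uses the letter F, and the minor 9th above Eb is Fb.

Fb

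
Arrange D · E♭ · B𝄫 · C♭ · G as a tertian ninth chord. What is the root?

Stacking in thirds gives C♭ – E♭ – G – B𝄫 – D, so C♭ is the root — C♭ dominant seventh sharp nine sharp five.

C♭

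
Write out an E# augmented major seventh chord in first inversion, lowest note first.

G##  B##  D##  E#

E# augmented major seventh = E#–G##–B##–D##; first inversion → third (G##) lowest.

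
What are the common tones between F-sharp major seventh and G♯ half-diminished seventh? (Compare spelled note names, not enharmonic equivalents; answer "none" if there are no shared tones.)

F-sharp major seventh: F-sharp A-sharp C-sharp E-sharp
G♯ half-diminished seventh: G-sharp B D F-sharp
Common to both → F-sharp.

F-sharp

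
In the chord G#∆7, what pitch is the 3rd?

Root of G#∆7 = G#. The 3rd is a major 3rd: G# up a major 3rd → B#.

B#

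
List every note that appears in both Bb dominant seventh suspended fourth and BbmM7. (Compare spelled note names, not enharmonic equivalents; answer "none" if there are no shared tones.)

B♭ F

Bb dominant seventh suspended fourth = B♭, E♭, F, A♭.
BbmM7 = B♭, D♭, F, A.
Shared: B♭, F.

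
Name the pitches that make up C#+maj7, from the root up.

C♯  E♯  G𝄪  B♯

C#+maj7: augmented major seventh on C♯.
C♯ — root
E♯ — major 3rd
G𝄪 — augmented 5th
B♯ — major 7th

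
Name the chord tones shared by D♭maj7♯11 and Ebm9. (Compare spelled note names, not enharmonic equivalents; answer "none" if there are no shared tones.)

D♭, F

D♭maj7♯11 = D♭, F, A♭, C, G.
Ebm9 = E♭, G♭, B♭, D♭, F.
Shared: D♭, F.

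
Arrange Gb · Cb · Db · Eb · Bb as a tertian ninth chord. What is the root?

Stacking in thirds gives Cb – Eb – Gb – Bb – Db, so Cb is the root — Cb major ninth.

Cb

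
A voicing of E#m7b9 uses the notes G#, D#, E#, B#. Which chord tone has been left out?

E#m7b9 = E#, G#, B#, D#, F#. The voicing lacks the 9th (minor 9th), F#.

F#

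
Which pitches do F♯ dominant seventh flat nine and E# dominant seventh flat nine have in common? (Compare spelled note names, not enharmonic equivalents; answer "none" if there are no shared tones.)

F♯ dominant seventh flat nine = F#, A#, C#, E, G.
E# dominant seventh flat nine = E#, G##, B#, D#, F#.
Shared: F#.

F#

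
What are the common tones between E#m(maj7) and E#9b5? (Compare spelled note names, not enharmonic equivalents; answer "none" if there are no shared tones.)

E#

E#m(maj7): E# G# B# D##
E#9b5: E# G## B D# F##
Common to both → E#.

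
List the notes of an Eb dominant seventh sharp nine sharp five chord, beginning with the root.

Eb G B Db F#

Eb dominant seventh sharp nine sharp five is a dominant seventh sharp nine sharp five built on Eb.
- root: Eb
- major 3rd: G
- augmented 5th: B
- minor 7th: Db
- augmented 9th: F#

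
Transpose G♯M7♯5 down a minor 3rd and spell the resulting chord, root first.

A minor 3rd down from G♯ is E♯, so the new chord is E♯ augmented major seventh.
- root: E♯
- major 3rd: G𝄪
- augmented 5th: B𝄪
- major 7th: D𝄪

E♯, G𝄪, B𝄪, D𝄪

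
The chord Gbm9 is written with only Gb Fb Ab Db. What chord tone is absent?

Bbb

Gbm9 = Gb, Bbb, Db, Fb, Ab. The voicing lacks the 3rd (minor 3rd), Bbb.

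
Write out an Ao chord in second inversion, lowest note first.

In root position, Ao is A–C–Eb.
Second inversion puts the fifth (Eb) in the bass.

Eb, A, C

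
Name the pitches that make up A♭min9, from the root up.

Ab, Cb, Eb, Gb, Bb

Root Ab, quality minor ninth:
Ab — root
Cb — minor 3rd
Eb — perfect 5th
Gb — minor 7th
Bb — major 9th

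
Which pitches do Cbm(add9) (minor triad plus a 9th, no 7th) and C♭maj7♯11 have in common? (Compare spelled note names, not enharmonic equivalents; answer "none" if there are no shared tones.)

Cb, Gb

Cbm(add9): Cb Ebb Gb Db
C♭maj7♯11: Cb Eb Gb Bb F
Common to both → Cb, Gb.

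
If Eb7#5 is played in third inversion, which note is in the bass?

Db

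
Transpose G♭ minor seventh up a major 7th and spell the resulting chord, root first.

F – A-flat – C – E-flat

Transposed root: G-flat → F (major 7th up). So we spell F minor seventh:
- root: F
- minor 3rd: A-flat
- perfect 5th: C
- minor 7th: E-flat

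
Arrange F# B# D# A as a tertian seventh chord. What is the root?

Arranged so that each adjacent pair is a third by letter name: B# – D# – F# – A.
The bottom of that stack, B#, is the root (this is B# diminished seventh).

B#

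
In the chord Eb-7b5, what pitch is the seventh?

Eb-7b5 is built on Eb; its 7th is a minor 7th above the root.
A seventh above E uses the letter D, and the minor 7th above Eb is Db.

Db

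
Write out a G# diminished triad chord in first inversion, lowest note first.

G# diminished triad = G♯–B–D; first inversion → third (B) lowest.

B – D – G♯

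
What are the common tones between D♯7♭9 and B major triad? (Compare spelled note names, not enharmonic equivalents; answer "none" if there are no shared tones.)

D♯7♭9: D♯ F𝄪 A♯ C♯ E
B major triad: B D♯ F♯
Common to both → D♯.

D♯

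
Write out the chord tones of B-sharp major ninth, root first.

Root B#, quality major ninth:
B# — root
D## — major 3rd
F## — perfect 5th
A## — major 7th
C## — major 9th

B#  D##  F##  A##  C##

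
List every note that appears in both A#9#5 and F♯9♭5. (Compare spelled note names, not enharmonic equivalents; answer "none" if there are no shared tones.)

A# – G#

A#9#5: A# C## E## G# B#
F♯9♭5: F# A# C E G#
Common to both → A#, G#.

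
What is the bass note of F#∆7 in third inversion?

E#

F#∆7 in root position is F#–A#–C#–E#.
Third inversion places the seventh in the bass, which is E#.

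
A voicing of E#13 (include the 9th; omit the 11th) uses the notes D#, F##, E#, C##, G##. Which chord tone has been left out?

The full E#13 chord is E#, G##, B#, D#, F##, C##.
Comparing with the voicing, the perfect 5th (5th) — B# — is absent.

B#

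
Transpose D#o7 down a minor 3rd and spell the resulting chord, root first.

B#, D#, F#, A

Transposed root: D# → B# (minor 3rd down). So we spell B# diminished seventh:
- root: B#
- minor 3rd: D#
- diminished 5th: F#
- diminished 7th: A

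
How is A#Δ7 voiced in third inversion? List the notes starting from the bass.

G## A# C## E#

A#Δ7 = A#–C##–E#–G##; third inversion → seventh (G##) lowest.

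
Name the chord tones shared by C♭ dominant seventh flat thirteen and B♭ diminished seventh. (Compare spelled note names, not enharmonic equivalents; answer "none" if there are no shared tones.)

A-double-flat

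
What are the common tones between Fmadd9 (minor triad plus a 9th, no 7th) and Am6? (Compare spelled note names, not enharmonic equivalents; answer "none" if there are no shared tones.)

C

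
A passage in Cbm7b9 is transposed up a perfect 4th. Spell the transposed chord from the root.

Fb  Abb  Cb  Ebb  Gbb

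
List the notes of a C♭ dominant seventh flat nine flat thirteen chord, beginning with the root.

C-flat, E-flat, G-flat, B-double-flat, D-double-flat, A-double-flat

Root C-flat, quality dominant seventh flat nine flat thirteen:
Root: C-flat
Major 3rd (3rd): E-flat
Perfect 5th (5th): G-flat
Minor 7th (7th): B-double-flat
Minor 9th (9th): D-double-flat
Minor 13th (13th): A-double-flat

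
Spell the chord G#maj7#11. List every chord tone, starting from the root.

G#maj7#11: major seventh sharp eleven on G#.
- root: G#
- major 3rd: B#
- perfect 5th: D#
- major 7th: F##
- augmented 11th: C##

G#  B#  D#  F##  C##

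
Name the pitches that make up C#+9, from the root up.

C#, E#, G##, B, D#

C#+9: dominant ninth sharp five on C#.
- root: C#
- major 3rd: E#
- augmented 5th: G##
- minor 7th: B
- major 9th: D#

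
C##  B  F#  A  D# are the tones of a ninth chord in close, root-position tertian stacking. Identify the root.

Stacking in thirds gives B – D# – F# – A – C##, so B is the root — B dominant seventh sharp nine.

B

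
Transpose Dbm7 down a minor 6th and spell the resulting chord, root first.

A minor 6th down from Db is F, so the new chord is F minor seventh.
Root: F
Minor 3rd (3rd): Ab
Perfect 5th (5th): C
Minor 7th (7th): Eb

F, Ab, C, Eb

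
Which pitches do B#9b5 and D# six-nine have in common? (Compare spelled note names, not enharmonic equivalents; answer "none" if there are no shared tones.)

B#9b5: B# D## F# A# C##
D# six-nine: D# F## A# B# E#
Common to both → B#, A#.

B#  A#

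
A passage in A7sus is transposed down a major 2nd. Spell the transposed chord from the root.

G – C – D – F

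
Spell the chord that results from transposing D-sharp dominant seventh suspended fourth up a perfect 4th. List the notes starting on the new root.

G#, C#, D#, F#

D# up a perfect 4th → G#. New chord: G# dominant seventh suspended fourth.
G# — root
C# — perfect 4th
D# — perfect 5th
F# — minor 7th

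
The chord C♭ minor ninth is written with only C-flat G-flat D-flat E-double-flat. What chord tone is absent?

C♭ minor ninth = C-flat, E-double-flat, G-flat, B-double-flat, D-flat. The voicing lacks the 7th (minor 7th), B-double-flat.

B-double-flat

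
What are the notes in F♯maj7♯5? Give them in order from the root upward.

Root F#, quality augmented major seventh:
root → F#
3rd (major 3rd) → A#
5th (augmented 5th) → C##
7th (major 7th) → E#

F#, A#, C##, E#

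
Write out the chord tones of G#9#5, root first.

G♯, B♯, D𝄪, F♯, A♯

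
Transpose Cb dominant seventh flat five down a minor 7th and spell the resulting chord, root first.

C♭ down a minor 7th → D♭. New chord: D♭ dominant seventh flat five.
- root: D♭
- major 3rd: F
- diminished 5th: A𝄫
- minor 7th: C♭

D♭, F, A𝄫, C♭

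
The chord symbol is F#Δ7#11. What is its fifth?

Root of F#Δ7#11 = F♯. The 5th is a perfect 5th: F♯ up a perfect 5th → C♯.

C♯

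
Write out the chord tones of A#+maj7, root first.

A# – C## – E## – G##

Root A#, quality augmented major seventh:
- root: A#
- major 3rd: C##
- augmented 5th: E##
- major 7th: G##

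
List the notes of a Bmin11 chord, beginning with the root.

B, D, F♯, A, C♯, E

Root B, quality minor eleventh:
- root: B
- minor 3rd: D
- perfect 5th: F♯
- minor 7th: A
- major 9th: C♯
- perfect 11th: E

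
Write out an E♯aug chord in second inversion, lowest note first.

E♯aug = E#–G##–B##; second inversion → fifth (B##) lowest.

B##, E#, G##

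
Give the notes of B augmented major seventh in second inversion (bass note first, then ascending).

F## – A# – B – D#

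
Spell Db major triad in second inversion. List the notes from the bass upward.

A♭, D♭, F

In root position, Db major triad is D♭–F–A♭.
Second inversion puts the fifth (A♭) in the bass.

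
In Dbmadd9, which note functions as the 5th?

Root of Dbmadd9 = D♭. The 5th is a perfect 5th: D♭ up a perfect 5th → A♭.

A♭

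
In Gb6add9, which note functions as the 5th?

Db

Root of Gb6add9 = Gb. The 5th is a perfect 5th: Gb up a perfect 5th → Db.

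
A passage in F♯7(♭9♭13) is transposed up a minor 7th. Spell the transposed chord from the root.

Transposed root: F♯ → E (minor 7th up). So we spell E dominant seventh flat nine flat thirteen:
- root: E
- major 3rd: G♯
- perfect 5th: B
- minor 7th: D
- minor 9th: F
- minor 13th: C

E, G♯, B, D, F, C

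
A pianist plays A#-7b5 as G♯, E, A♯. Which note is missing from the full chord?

A#-7b5 = A♯, C♯, E, G♯. The voicing lacks the 3rd (minor 3rd), C♯.

C♯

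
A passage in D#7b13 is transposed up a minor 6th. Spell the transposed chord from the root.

D♯ up a minor 6th → B. New chord: B dominant seventh flat thirteen.
Root: B
Major 3rd (3rd): D♯
Perfect 5th (5th): F♯
Minor 7th (7th): A
Minor 13th (13th): G

B  D♯  F♯  A  G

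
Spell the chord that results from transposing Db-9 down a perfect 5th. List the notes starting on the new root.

Db down a perfect 5th → Gb. New chord: Gb minor ninth.
- root: Gb
- minor 3rd: Bbb
- perfect 5th: Db
- minor 7th: Fb
- major 9th: Ab

Gb – Bbb – Db – Fb – Ab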